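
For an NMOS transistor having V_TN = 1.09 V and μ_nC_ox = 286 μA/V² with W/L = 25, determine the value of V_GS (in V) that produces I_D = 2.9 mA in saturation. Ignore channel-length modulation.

k_n = μ_nC_ox · (W/L) = 7.15 mA/V².
In saturation I_D = ½ k_n (V_GS − V_TN)², so V_GS − V_TN = √(2 I_D / k_n) = √(2 × 2.9 / 7.15) = 0.901 V.
V_GS = 1.09 + 0.901 = 1.99 V.

V_GS = 1.99 V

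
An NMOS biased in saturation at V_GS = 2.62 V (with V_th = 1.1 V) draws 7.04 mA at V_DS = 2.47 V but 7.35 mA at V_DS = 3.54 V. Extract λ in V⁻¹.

With V_GS fixed, I_D ∝ (1 + λ V_DS) in saturation, so I_D2/I_D1 = (1 + λ V_DS2)/(1 + λ V_DS1).
7.35/7.04 = 1.044 = (1 + 3.54 λ)/(1 + 2.47 λ).
Solving: λ (I_D1 V_DS2 − I_D2 V_DS1) = I_D2 − I_D1, so λ = (7.35 − 7.04) / (7.04 × 3.54 − 7.35 × 2.47) = 0.31 / 6.77 = 0.0458 V⁻¹.

λ = 0.0458 V⁻¹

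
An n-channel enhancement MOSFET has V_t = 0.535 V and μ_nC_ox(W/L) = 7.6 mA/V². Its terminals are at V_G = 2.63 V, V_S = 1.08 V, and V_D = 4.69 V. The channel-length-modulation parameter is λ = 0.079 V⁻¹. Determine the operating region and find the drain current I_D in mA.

Saturation; I_D = 5.03 mA

V_GS = V_G − V_S = 2.63 − 1.08 = 1.55 V; V_DS = V_D − V_S = 4.69 − 1.08 = 3.61 V.
V_ov = V_GS − V_t = 1.55 − 0.535 = 1.01 V.
Since V_DS = 3.61 V ≥ V_ov = 1.01 V, the device is in saturation.
I_D = ½ k_n V_ov² (1 + λ V_DS) = 0.5 × 7.6 × 1.01² × (1 + 0.079 × 3.61) = 5.03 mA.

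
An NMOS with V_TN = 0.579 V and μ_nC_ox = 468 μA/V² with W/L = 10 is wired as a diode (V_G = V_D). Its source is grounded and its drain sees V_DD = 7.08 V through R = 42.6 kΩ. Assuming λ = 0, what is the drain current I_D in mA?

I_D = 0.147 mA

With gate tied to drain, V_GS = V_DS ≥ V_GS − V_TN, so the device is in saturation.
k_n = μ_nC_ox · (W/L) = 4.68 mA/V².
KCL at the drain: ½ k_n (V_GS − V_TN)² = (V_DD − V_GS)/R.
Let x = V_GS − 0.579. Then 99.7 x² + x − 6.501 = 0, giving x = 0.25 V (positive root), so V_GS = 0.829 V.
I_D = (V_DD − V_GS)/R = (7.08 − 0.829) / 42.6 = 0.147 mA.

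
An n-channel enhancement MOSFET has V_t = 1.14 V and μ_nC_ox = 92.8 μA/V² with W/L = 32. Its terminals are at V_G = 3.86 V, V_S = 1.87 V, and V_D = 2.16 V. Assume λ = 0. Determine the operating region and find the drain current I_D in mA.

V_GS = V_G − V_S = 3.86 − 1.87 = 1.99 V; V_DS = V_D − V_S = 2.16 − 1.87 = 0.29 V.
k_n = μ_nC_ox · (W/L) = 2.97 mA/V².
V_ov = V_GS − V_t = 1.99 − 1.14 = 0.85 V.
Since V_DS = 0.29 V < V_ov = 0.85 V, the device is in the triode region.
I_D = k_n [V_ov · V_DS − ½ V_DS²] = 2.97 × [0.85 × 0.29 − 0.5 × 0.29²] = 0.607 mA.

Triode; I_D = 0.607 mA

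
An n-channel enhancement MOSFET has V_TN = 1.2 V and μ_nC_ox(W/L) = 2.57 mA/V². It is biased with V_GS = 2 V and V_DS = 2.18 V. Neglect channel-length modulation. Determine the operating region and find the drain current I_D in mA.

V_ov = V_GS − V_TN = 2 − 1.2 = 0.8 V.
Since V_DS = 2.18 V ≥ V_ov = 0.8 V, the device is in saturation.
I_D = ½ k_n V_ov² = 0.5 × 2.57 × 0.8² = 0.822 mA.

Saturation; I_D = 0.822 mA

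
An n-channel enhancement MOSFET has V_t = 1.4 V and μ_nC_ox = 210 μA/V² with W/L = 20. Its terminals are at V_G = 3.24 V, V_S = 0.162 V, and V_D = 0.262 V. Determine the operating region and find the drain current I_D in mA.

V_GS = V_G − V_S = 3.24 − 0.162 = 3.08 V; V_DS = V_D − V_S = 0.262 − 0.162 = 0.1 V.
k_n = μ_nC_ox · (W/L) = 4.2 mA/V².
V_ov = V_GS − V_t = 3.08 − 1.4 = 1.68 V.
Since V_DS = 0.1 V < V_ov = 1.68 V, the device is in the triode region.
I_D = k_n [V_ov · V_DS − ½ V_DS²] = 4.2 × [1.68 × 0.1 − 0.5 × 0.1²] = 0.684 mA.

Triode; I_D = 0.684 mA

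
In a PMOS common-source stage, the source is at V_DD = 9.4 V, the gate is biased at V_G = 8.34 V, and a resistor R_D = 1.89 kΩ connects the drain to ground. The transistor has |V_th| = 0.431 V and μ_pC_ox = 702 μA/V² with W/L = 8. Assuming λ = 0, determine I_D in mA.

V_SG = V_DD − V_G = 9.4 − 8.34 = 1.06 V, so V_ov = 1.06 − 0.431 = 0.629 V.
k_p = μ_pC_ox · (W/L) = 5.616 mA/V².
Assume saturation: I_D = ½ k_p V_ov² = 0.5 × 5.616 × 0.629² = 1.11 mA, giving V_SD = V_DD − I_D R_D = 9.4 − 1.11 × 1.89 = 7.3 V.
V_SD = 7.3 V ≥ V_ov = 0.629 V, confirming saturation.

I_D = 1.11 mA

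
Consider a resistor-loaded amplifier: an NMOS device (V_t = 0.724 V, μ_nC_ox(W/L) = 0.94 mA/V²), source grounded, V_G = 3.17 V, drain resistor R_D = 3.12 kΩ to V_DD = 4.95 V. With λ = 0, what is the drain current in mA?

V_GS = V_G = 3.17 V, so V_ov = 3.17 − 0.724 = 2.45 V.
Assume saturation: I_D = ½ k_n V_ov² = 0.5 × 0.94 × 2.45² = 2.81 mA, giving V_DS = V_DD − I_D R_D = 4.95 − 2.81 × 3.12 = -3.82 V.
But -3.82 V < V_ov = 2.45 V, so the device is actually in triode.
In triode I_D = k_n[V_ov V_DS − ½ V_DS²] and I_D = (V_DD − V_DS)/R_D. Equating: 1.47 V_DS² − 8.174 V_DS + 4.95 = 0, giving V_DS = 0.691 V (the root below V_ov).
I_D = (4.95 − 0.691) / 3.12 = 1.36 mA.

I_D = 1.36 mA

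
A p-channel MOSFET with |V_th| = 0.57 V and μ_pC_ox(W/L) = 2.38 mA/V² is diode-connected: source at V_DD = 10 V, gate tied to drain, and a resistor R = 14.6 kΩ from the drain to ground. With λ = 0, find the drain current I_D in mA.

With gate tied to drain, V_SG = V_SD ≥ V_SG − |V_th|, so the device is in saturation.
KCL at the drain: ½ k_p (V_SG − |V_th|)² = (V_DD − V_SG)/R.
Let x = V_SG − 0.57. Then 17.4 x² + x − 9.43 = 0, giving x = 0.709 V (positive root), so V_SG = 1.28 V.
I_D = (V_DD − V_SG)/R = (10 − 1.28) / 14.6 = 0.597 mA.

I_D = 0.597 mA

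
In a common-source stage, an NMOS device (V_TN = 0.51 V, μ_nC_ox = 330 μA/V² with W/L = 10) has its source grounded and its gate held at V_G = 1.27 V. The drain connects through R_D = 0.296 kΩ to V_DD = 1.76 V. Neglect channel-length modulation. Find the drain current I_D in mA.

I_D = 0.953 mA

V_GS = V_G = 1.27 V, so V_ov = 1.27 − 0.51 = 0.76 V.
k_n = μ_nC_ox · (W/L) = 3.3 mA/V².
Assume saturation: I_D = ½ k_n V_ov² = 0.5 × 3.3 × 0.76² = 0.953 mA, giving V_DS = V_DD − I_D R_D = 1.76 − 0.953 × 0.296 = 1.48 V.
V_DS = 1.48 V ≥ V_ov = 0.76 V, confirming saturation.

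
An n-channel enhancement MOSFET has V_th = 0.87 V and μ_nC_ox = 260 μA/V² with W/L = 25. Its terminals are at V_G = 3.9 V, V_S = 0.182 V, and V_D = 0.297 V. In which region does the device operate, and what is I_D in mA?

V_GS = V_G − V_S = 3.9 − 0.182 = 3.72 V; V_DS = V_D − V_S = 0.297 − 0.182 = 0.115 V.
k_n = μ_nC_ox · (W/L) = 6.5 mA/V².
V_ov = V_GS − V_th = 3.72 − 0.87 = 2.85 V.
Since V_DS = 0.115 V < V_ov = 2.85 V, the device is in the triode region.
I_D = k_n [V_ov · V_DS − ½ V_DS²] = 6.5 × [2.85 × 0.115 − 0.5 × 0.115²] = 2.09 mA.

Triode; I_D = 2.09 mA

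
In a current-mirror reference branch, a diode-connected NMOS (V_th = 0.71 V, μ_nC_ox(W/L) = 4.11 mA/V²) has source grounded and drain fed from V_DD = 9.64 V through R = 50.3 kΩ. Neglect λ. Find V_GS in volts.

V_GS = 0.999 V

With gate tied to drain, V_GS = V_DS ≥ V_GS − V_th, so the device is in saturation.
KCL at the drain: ½ k_n (V_GS − V_th)² = (V_DD − V_GS)/R.
Let x = V_GS − 0.71. Then 103 x² + x − 8.93 = 0, giving x = 0.289 V (positive root), so V_GS = 0.999 V.
I_D = (V_DD − V_GS)/R = (9.64 − 0.999) / 50.3 = 0.172 mA.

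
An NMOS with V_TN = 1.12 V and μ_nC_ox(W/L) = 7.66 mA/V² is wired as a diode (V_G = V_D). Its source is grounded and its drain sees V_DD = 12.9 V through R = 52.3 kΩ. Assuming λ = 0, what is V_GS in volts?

V_GS = 1.36 V

With gate tied to drain, V_GS = V_DS ≥ V_GS − V_TN, so the device is in saturation.
KCL at the drain: ½ k_n (V_GS − V_TN)² = (V_DD − V_GS)/R.
Let x = V_GS − 1.12. Then 200 x² + x − 11.78 = 0, giving x = 0.24 V (positive root), so V_GS = 1.36 V.
I_D = (V_DD − V_GS)/R = (12.9 − 1.36) / 52.3 = 0.221 mA.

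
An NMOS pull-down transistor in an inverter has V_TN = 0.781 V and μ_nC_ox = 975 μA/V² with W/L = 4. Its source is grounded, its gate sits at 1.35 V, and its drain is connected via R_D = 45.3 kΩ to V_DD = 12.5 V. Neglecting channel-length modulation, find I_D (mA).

V_GS = V_G = 1.35 V, so V_ov = 1.35 − 0.781 = 0.569 V.
k_n = μ_nC_ox · (W/L) = 3.9 mA/V².
Assume saturation: I_D = ½ k_n V_ov² = 0.5 × 3.9 × 0.569² = 0.631 mA, giving V_DS = V_DD − I_D R_D = 12.5 − 0.631 × 45.3 = -16.1 V.
But -16.1 V < V_ov = 0.569 V, so the device is actually in triode.
In triode I_D = k_n[V_ov V_DS − ½ V_DS²] and I_D = (V_DD − V_DS)/R_D. Equating: 88.3 V_DS² − 101.5 V_DS + 12.5 = 0, giving V_DS = 0.14 V (the root below V_ov).
I_D = (12.5 − 0.14) / 45.3 = 0.273 mA.

I_D = 0.273 mA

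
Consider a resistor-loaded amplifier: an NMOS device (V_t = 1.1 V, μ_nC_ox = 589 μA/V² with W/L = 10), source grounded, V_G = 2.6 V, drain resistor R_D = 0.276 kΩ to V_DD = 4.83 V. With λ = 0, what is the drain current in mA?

I_D = 6.63 mA

V_GS = V_G = 2.6 V, so V_ov = 2.6 − 1.1 = 1.5 V.
k_n = μ_nC_ox · (W/L) = 5.89 mA/V².
Assume saturation: I_D = ½ k_n V_ov² = 0.5 × 5.89 × 1.5² = 6.63 mA, giving V_DS = V_DD − I_D R_D = 4.83 − 6.63 × 0.276 = 3 V.
V_DS = 3 V ≥ V_ov = 1.5 V, confirming saturation.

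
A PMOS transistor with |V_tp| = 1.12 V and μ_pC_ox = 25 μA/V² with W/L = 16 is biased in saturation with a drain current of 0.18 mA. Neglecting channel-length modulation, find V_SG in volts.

k_p = μ_pC_ox · (W/L) = 0.4 mA/V².
In saturation I_D = ½ k_p (V_SG − |V_tp|)², so V_SG − |V_tp| = √(2 I_D / k_p) = √(2 × 0.18 / 0.4) = 0.949 V.
V_SG = 1.12 + 0.949 = 2.07 V.

V_SG = 2.07 V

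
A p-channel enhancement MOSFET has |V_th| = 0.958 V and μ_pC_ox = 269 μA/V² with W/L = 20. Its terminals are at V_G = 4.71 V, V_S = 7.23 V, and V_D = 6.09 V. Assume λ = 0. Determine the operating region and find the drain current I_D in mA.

Triode; I_D = 6.08 mA

V_SG = V_S − V_G = 7.23 − 4.71 = 2.52 V; V_SD = V_S − V_D = 7.23 − 6.09 = 1.14 V.
k_p = μ_pC_ox · (W/L) = 5.38 mA/V².
V_ov = V_SG − |V_th| = 2.52 − 0.958 = 1.56 V.
Since V_SD = 1.14 V < V_ov = 1.56 V, the device is in the triode region.
I_D = k_p [V_ov · V_SD − ½ V_SD²] = 5.38 × [1.56 × 1.14 − 0.5 × 1.14²] = 6.08 mA.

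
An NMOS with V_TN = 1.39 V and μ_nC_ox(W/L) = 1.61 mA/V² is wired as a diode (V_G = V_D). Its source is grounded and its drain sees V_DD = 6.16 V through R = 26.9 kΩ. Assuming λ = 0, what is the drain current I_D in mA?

With gate tied to drain, V_GS = V_DS ≥ V_GS − V_TN, so the device is in saturation.
KCL at the drain: ½ k_n (V_GS − V_TN)² = (V_DD − V_GS)/R.
Let x = V_GS − 1.39. Then 21.7 x² + x − 4.77 = 0, giving x = 0.447 V (positive root), so V_GS = 1.84 V.
I_D = (V_DD − V_GS)/R = (6.16 − 1.84) / 26.9 = 0.161 mA.

I_D = 0.161 mA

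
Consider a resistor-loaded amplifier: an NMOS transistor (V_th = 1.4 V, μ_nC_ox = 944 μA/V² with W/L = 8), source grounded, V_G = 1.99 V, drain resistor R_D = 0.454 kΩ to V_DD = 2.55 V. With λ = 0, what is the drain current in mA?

I_D = 1.31 mA

V_GS = V_G = 1.99 V, so V_ov = 1.99 − 1.4 = 0.59 V.
k_n = μ_nC_ox · (W/L) = 7.552 mA/V².
Assume saturation: I_D = ½ k_n V_ov² = 0.5 × 7.552 × 0.59² = 1.31 mA, giving V_DS = V_DD − I_D R_D = 2.55 − 1.31 × 0.454 = 1.95 V.
V_DS = 1.95 V ≥ V_ov = 0.59 V, confirming saturation.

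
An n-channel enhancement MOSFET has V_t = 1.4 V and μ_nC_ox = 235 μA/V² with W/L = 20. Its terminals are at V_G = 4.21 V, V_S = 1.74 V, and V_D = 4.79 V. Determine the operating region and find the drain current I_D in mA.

V_GS = V_G − V_S = 4.21 − 1.74 = 2.47 V; V_DS = V_D − V_S = 4.79 − 1.74 = 3.05 V.
k_n = μ_nC_ox · (W/L) = 4.7 mA/V².
V_ov = V_GS − V_t = 2.47 − 1.4 = 1.07 V.
Since V_DS = 3.05 V ≥ V_ov = 1.07 V, the device is in saturation.
I_D = ½ k_n V_ov² = 0.5 × 4.7 × 1.07² = 2.69 mA.

Saturation; I_D = 2.69 mA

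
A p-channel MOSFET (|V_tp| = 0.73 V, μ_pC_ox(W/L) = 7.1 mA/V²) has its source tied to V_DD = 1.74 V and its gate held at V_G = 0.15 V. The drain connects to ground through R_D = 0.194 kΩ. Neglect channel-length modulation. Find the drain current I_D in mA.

I_D = 2.63 mA

V_SG = V_DD − V_G = 1.74 − 0.15 = 1.59 V, so V_ov = 1.59 − 0.73 = 0.86 V.
Assume saturation: I_D = ½ k_p V_ov² = 0.5 × 7.1 × 0.86² = 2.63 mA, giving V_SD = V_DD − I_D R_D = 1.74 − 2.63 × 0.194 = 1.23 V.
V_SD = 1.23 V ≥ V_ov = 0.86 V, confirming saturation.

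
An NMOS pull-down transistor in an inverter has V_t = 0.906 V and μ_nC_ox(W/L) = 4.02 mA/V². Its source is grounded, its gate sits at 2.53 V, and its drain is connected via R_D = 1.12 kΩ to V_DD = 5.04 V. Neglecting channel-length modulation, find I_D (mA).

V_GS = V_G = 2.53 V, so V_ov = 2.53 − 0.906 = 1.62 V.
Assume saturation: I_D = ½ k_n V_ov² = 0.5 × 4.02 × 1.62² = 5.3 mA, giving V_DS = V_DD − I_D R_D = 5.04 − 5.3 × 1.12 = -0.897 V.
But -0.897 V < V_ov = 1.62 V, so the device is actually in triode.
In triode I_D = k_n[V_ov V_DS − ½ V_DS²] and I_D = (V_DD − V_DS)/R_D. Equating: 2.25 V_DS² − 8.312 V_DS + 5.04 = 0, giving V_DS = 0.765 V (the root below V_ov).
I_D = (5.04 − 0.765) / 1.12 = 3.82 mA.

I_D = 3.82 mA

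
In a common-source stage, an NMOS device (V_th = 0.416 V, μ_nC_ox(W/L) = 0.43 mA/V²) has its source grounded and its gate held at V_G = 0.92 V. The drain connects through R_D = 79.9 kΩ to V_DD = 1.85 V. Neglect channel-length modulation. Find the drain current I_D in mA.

I_D = 0.0217 mA

V_GS = V_G = 0.92 V, so V_ov = 0.92 − 0.416 = 0.504 V.
Assume saturation: I_D = ½ k_n V_ov² = 0.5 × 0.43 × 0.504² = 0.0546 mA, giving V_DS = V_DD − I_D R_D = 1.85 − 0.0546 × 79.9 = -2.51 V.
But -2.51 V < V_ov = 0.504 V, so the device is actually in triode.
In triode I_D = k_n[V_ov V_DS − ½ V_DS²] and I_D = (V_DD − V_DS)/R_D. Equating: 17.2 V_DS² − 18.32 V_DS + 1.85 = 0, giving V_DS = 0.113 V (the root below V_ov).
I_D = (1.85 − 0.113) / 79.9 = 0.0217 mA.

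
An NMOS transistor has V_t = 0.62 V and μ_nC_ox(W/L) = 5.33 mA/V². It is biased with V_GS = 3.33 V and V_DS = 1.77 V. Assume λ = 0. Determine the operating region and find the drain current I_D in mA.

Triode; I_D = 17.2 mA

V_ov = V_GS − V_t = 3.33 − 0.62 = 2.71 V.
Since V_DS = 1.77 V < V_ov = 2.71 V, the device is in the triode region.
I_D = k_n [V_ov · V_DS − ½ V_DS²] = 5.33 × [2.71 × 1.77 − 0.5 × 1.77²] = 17.2 mA.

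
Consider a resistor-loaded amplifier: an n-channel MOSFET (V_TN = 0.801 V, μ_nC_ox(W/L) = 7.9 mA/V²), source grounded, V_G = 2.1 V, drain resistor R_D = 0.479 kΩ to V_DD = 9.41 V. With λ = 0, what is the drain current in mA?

V_GS = V_G = 2.1 V, so V_ov = 2.1 − 0.801 = 1.3 V.
Assume saturation: I_D = ½ k_n V_ov² = 0.5 × 7.9 × 1.3² = 6.67 mA, giving V_DS = V_DD − I_D R_D = 9.41 − 6.67 × 0.479 = 6.22 V.
V_DS = 6.22 V ≥ V_ov = 1.3 V, confirming saturation.

I_D = 6.67 mA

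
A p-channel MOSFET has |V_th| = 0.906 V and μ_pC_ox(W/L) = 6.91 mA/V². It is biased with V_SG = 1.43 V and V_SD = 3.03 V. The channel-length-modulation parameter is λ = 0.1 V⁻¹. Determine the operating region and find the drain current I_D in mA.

Saturation; I_D = 1.24 mA

V_ov = V_SG − |V_th| = 1.43 − 0.906 = 0.524 V.
Since V_SD = 3.03 V ≥ V_ov = 0.524 V, the device is in saturation.
I_D = ½ k_p V_ov² (1 + λ V_SD) = 0.5 × 6.91 × 0.524² × (1 + 0.1 × 3.03) = 1.24 mA.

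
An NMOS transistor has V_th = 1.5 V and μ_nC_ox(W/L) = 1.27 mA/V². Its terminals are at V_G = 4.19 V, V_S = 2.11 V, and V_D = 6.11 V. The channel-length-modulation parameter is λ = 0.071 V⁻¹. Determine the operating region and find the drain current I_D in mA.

V_GS = V_G − V_S = 4.19 − 2.11 = 2.08 V; V_DS = V_D − V_S = 6.11 − 2.11 = 4 V.
V_ov = V_GS − V_th = 2.08 − 1.5 = 0.58 V.
Since V_DS = 4 V ≥ V_ov = 0.58 V, the device is in saturation.
I_D = ½ k_n V_ov² (1 + λ V_DS) = 0.5 × 1.27 × 0.58² × (1 + 0.071 × 4) = 0.274 mA.

Saturation; I_D = 0.274 mA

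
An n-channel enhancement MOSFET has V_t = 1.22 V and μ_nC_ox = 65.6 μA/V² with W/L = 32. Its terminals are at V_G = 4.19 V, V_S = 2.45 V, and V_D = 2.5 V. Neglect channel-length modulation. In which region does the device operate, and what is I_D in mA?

Triode; I_D = 0.0520 mA

V_GS = V_G − V_S = 4.19 − 2.45 = 1.74 V; V_DS = V_D − V_S = 2.5 − 2.45 = 0.05 V.
k_n = μ_nC_ox · (W/L) = 2.099 mA/V².
V_ov = V_GS − V_t = 1.74 − 1.22 = 0.52 V.
Since V_DS = 0.05 V < V_ov = 0.52 V, the device is in the triode region.
I_D = k_n [V_ov · V_DS − ½ V_DS²] = 2.099 × [0.52 × 0.05 − 0.5 × 0.05²] = 0.052 mA.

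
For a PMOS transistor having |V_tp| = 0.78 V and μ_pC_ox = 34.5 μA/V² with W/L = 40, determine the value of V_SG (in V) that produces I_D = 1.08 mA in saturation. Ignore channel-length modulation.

V_SG = 2.03 V

k_p = μ_pC_ox · (W/L) = 1.38 mA/V².
In saturation I_D = ½ k_p (V_SG − |V_tp|)², so V_SG − |V_tp| = √(2 I_D / k_p) = √(2 × 1.08 / 1.38) = 1.25 V.
V_SG = 0.78 + 1.25 = 2.03 V.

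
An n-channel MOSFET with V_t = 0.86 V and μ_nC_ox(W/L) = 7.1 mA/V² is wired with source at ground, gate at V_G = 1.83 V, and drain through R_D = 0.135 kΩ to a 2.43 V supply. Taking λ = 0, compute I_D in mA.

V_GS = V_G = 1.83 V, so V_ov = 1.83 − 0.86 = 0.97 V.
Assume saturation: I_D = ½ k_n V_ov² = 0.5 × 7.1 × 0.97² = 3.34 mA, giving V_DS = V_DD − I_D R_D = 2.43 − 3.34 × 0.135 = 1.98 V.
V_DS = 1.98 V ≥ V_ov = 0.97 V, confirming saturation.

I_D = 3.34 mA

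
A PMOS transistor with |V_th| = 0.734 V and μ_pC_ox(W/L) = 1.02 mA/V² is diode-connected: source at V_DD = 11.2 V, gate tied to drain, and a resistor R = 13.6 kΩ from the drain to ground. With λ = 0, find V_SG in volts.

With gate tied to drain, V_SG = V_SD ≥ V_SG − |V_th|, so the device is in saturation.
KCL at the drain: ½ k_p (V_SG − |V_th|)² = (V_DD − V_SG)/R.
Let x = V_SG − 0.734. Then 6.94 x² + x − 10.47 = 0, giving x = 1.16 V (positive root), so V_SG = 1.89 V.
I_D = (V_DD − V_SG)/R = (11.2 − 1.89) / 13.6 = 0.684 mA.

V_SG = 1.89 V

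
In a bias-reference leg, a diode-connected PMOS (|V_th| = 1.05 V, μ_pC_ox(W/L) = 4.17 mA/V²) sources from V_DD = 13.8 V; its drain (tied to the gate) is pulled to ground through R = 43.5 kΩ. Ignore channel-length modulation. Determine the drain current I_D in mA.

I_D = 0.285 mA

With gate tied to drain, V_SG = V_SD ≥ V_SG − |V_th|, so the device is in saturation.
KCL at the drain: ½ k_p (V_SG − |V_th|)² = (V_DD − V_SG)/R.
Let x = V_SG − 1.05. Then 90.7 x² + x − 12.75 = 0, giving x = 0.369 V (positive root), so V_SG = 1.42 V.
I_D = (V_DD − V_SG)/R = (13.8 − 1.42) / 43.5 = 0.285 mA.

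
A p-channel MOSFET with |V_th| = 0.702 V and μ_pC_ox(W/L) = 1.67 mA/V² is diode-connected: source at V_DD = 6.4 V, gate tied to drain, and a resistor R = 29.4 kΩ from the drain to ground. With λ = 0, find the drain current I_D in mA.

With gate tied to drain, V_SG = V_SD ≥ V_SG − |V_th|, so the device is in saturation.
KCL at the drain: ½ k_p (V_SG − |V_th|)² = (V_DD − V_SG)/R.
Let x = V_SG − 0.702. Then 24.5 x² + x − 5.698 = 0, giving x = 0.462 V (positive root), so V_SG = 1.16 V.
I_D = (V_DD − V_SG)/R = (6.4 − 1.16) / 29.4 = 0.178 mA.

I_D = 0.178 mA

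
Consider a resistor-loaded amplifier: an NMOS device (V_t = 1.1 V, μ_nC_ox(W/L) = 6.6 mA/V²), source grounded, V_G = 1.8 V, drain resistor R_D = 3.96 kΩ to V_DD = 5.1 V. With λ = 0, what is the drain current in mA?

I_D = 1.20 mA

V_GS = V_G = 1.8 V, so V_ov = 1.8 − 1.1 = 0.7 V.
Assume saturation: I_D = ½ k_n V_ov² = 0.5 × 6.6 × 0.7² = 1.62 mA, giving V_DS = V_DD − I_D R_D = 5.1 − 1.62 × 3.96 = -1.3 V.
But -1.3 V < V_ov = 0.7 V, so the device is actually in triode.
In triode I_D = k_n[V_ov V_DS − ½ V_DS²] and I_D = (V_DD − V_DS)/R_D. Equating: 13.1 V_DS² − 19.3 V_DS + 5.1 = 0, giving V_DS = 0.345 V (the root below V_ov).
I_D = (5.1 − 0.345) / 3.96 = 1.2 mA.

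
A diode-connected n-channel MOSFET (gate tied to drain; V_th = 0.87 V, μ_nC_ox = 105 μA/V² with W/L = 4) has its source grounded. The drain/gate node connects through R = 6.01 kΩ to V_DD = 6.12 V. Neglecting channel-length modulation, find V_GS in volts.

V_GS = 2.55 V

With gate tied to drain, V_GS = V_DS ≥ V_GS − V_th, so the device is in saturation.
k_n = μ_nC_ox · (W/L) = 0.42 mA/V².
KCL at the drain: ½ k_n (V_GS − V_th)² = (V_DD − V_GS)/R.
Let x = V_GS − 0.87. Then 1.26 x² + x − 5.25 = 0, giving x = 1.68 V (positive root), so V_GS = 2.55 V.
I_D = (V_DD − V_GS)/R = (6.12 − 2.55) / 6.01 = 0.594 mA.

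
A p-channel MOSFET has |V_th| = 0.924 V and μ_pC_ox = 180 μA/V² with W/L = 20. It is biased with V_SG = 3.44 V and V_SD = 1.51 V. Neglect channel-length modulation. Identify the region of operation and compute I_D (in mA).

k_p = μ_pC_ox · (W/L) = 3.6 mA/V².
V_ov = V_SG − |V_th| = 3.44 − 0.924 = 2.52 V.
Since V_SD = 1.51 V < V_ov = 2.52 V, the device is in the triode region.
I_D = k_p [V_ov · V_SD − ½ V_SD²] = 3.6 × [2.52 × 1.51 − 0.5 × 1.51²] = 9.57 mA.

Triode; I_D = 9.57 mA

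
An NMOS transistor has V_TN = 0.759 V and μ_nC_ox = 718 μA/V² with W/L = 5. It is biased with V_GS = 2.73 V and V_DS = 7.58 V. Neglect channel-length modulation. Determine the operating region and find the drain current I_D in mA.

k_n = μ_nC_ox · (W/L) = 3.59 mA/V².
V_ov = V_GS − V_TN = 2.73 − 0.759 = 1.97 V.
Since V_DS = 7.58 V ≥ V_ov = 1.97 V, the device is in saturation.
I_D = ½ k_n V_ov² = 0.5 × 3.59 × 1.97² = 6.97 mA.

Saturation; I_D = 6.97 mA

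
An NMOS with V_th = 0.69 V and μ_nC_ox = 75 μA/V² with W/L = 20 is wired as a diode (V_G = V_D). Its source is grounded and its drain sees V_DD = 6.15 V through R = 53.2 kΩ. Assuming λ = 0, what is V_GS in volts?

V_GS = 1.05 V

With gate tied to drain, V_GS = V_DS ≥ V_GS − V_th, so the device is in saturation.
k_n = μ_nC_ox · (W/L) = 1.5 mA/V².
KCL at the drain: ½ k_n (V_GS − V_th)² = (V_DD − V_GS)/R.
Let x = V_GS − 0.69. Then 39.9 x² + x − 5.46 = 0, giving x = 0.358 V (positive root), so V_GS = 1.05 V.
I_D = (V_DD − V_GS)/R = (6.15 − 1.05) / 53.2 = 0.0959 mA.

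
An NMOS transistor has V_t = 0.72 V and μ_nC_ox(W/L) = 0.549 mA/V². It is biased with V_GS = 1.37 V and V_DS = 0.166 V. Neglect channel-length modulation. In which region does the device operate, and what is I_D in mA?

Triode; I_D = 0.0517 mA

V_ov = V_GS − V_t = 1.37 − 0.72 = 0.65 V.
Since V_DS = 0.166 V < V_ov = 0.65 V, the device is in the triode region.
I_D = k_n [V_ov · V_DS − ½ V_DS²] = 0.549 × [0.65 × 0.166 − 0.5 × 0.166²] = 0.0517 mA.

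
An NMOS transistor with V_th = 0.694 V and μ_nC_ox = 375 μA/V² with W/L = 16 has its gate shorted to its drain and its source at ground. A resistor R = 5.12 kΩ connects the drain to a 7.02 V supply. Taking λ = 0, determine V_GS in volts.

With gate tied to drain, V_GS = V_DS ≥ V_GS − V_th, so the device is in saturation.
k_n = μ_nC_ox · (W/L) = 6 mA/V².
KCL at the drain: ½ k_n (V_GS − V_th)² = (V_DD − V_GS)/R.
Let x = V_GS − 0.694. Then 15.4 x² + x − 6.326 = 0, giving x = 0.61 V (positive root), so V_GS = 1.3 V.
I_D = (V_DD − V_GS)/R = (7.02 − 1.3) / 5.12 = 1.12 mA.

V_GS = 1.30 V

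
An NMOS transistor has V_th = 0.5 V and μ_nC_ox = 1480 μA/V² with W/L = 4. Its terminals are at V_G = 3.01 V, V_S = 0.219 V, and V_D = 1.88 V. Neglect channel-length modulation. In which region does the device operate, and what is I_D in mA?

Triode; I_D = 14.4 mA

V_GS = V_G − V_S = 3.01 − 0.219 = 2.79 V; V_DS = V_D − V_S = 1.88 − 0.219 = 1.66 V.
k_n = μ_nC_ox · (W/L) = 5.92 mA/V².
V_ov = V_GS − V_th = 2.79 − 0.5 = 2.29 V.
Since V_DS = 1.66 V < V_ov = 2.29 V, the device is in the triode region.
I_D = k_n [V_ov · V_DS − ½ V_DS²] = 5.92 × [2.29 × 1.66 − 0.5 × 1.66²] = 14.4 mA.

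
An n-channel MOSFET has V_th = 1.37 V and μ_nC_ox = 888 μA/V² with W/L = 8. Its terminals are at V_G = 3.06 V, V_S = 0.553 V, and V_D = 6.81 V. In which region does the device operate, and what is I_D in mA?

V_GS = V_G − V_S = 3.06 − 0.553 = 2.51 V; V_DS = V_D − V_S = 6.81 − 0.553 = 6.26 V.
k_n = μ_nC_ox · (W/L) = 7.104 mA/V².
V_ov = V_GS − V_th = 2.51 − 1.37 = 1.14 V.
Since V_DS = 6.26 V ≥ V_ov = 1.14 V, the device is in saturation.
I_D = ½ k_n V_ov² = 0.5 × 7.104 × 1.14² = 4.59 mA.

Saturation; I_D = 4.59 mA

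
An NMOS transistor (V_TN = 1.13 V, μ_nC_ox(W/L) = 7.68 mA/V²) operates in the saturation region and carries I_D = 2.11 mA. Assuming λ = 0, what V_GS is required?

V_GS = 1.87 V

In saturation I_D = ½ k_n (V_GS − V_TN)², so V_GS − V_TN = √(2 I_D / k_n) = √(2 × 2.11 / 7.68) = 0.741 V.
V_GS = 1.13 + 0.741 = 1.87 V.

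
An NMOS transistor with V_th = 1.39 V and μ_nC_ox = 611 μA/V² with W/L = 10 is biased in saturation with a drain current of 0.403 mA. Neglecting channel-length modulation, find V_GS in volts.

V_GS = 1.75 V

k_n = μ_nC_ox · (W/L) = 6.11 mA/V².
In saturation I_D = ½ k_n (V_GS − V_th)², so V_GS − V_th = √(2 I_D / k_n) = √(2 × 0.403 / 6.11) = 0.363 V.
V_GS = 1.39 + 0.363 = 1.75 V.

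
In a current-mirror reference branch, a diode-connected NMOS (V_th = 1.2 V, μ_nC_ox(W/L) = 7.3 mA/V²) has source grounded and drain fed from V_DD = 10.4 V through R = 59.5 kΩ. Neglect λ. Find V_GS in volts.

V_GS = 1.40 V

With gate tied to drain, V_GS = V_DS ≥ V_GS − V_th, so the device is in saturation.
KCL at the drain: ½ k_n (V_GS − V_th)² = (V_DD − V_GS)/R.
Let x = V_GS − 1.2. Then 217 x² + x − 9.2 = 0, giving x = 0.204 V (positive root), so V_GS = 1.4 V.
I_D = (V_DD − V_GS)/R = (10.4 − 1.4) / 59.5 = 0.151 mA.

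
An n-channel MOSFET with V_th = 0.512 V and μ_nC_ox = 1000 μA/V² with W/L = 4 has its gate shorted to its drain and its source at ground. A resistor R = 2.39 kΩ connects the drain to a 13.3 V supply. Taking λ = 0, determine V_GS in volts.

V_GS = 2.05 V

With gate tied to drain, V_GS = V_DS ≥ V_GS − V_th, so the device is in saturation.
k_n = μ_nC_ox · (W/L) = 4 mA/V².
KCL at the drain: ½ k_n (V_GS − V_th)² = (V_DD − V_GS)/R.
Let x = V_GS − 0.512. Then 4.78 x² + x − 12.79 = 0, giving x = 1.53 V (positive root), so V_GS = 2.05 V.
I_D = (V_DD − V_GS)/R = (13.3 − 2.05) / 2.39 = 4.71 mA.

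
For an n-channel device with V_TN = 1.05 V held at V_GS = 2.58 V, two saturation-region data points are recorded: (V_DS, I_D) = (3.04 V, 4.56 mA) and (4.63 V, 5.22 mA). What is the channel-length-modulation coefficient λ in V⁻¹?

With V_GS fixed, I_D ∝ (1 + λ V_DS) in saturation, so I_D2/I_D1 = (1 + λ V_DS2)/(1 + λ V_DS1).
5.22/4.56 = 1.145 = (1 + 4.63 λ)/(1 + 3.04 λ).
Solving: λ (I_D1 V_DS2 − I_D2 V_DS1) = I_D2 − I_D1, so λ = (5.22 − 4.56) / (4.56 × 4.63 − 5.22 × 3.04) = 0.66 / 5.24 = 0.126 V⁻¹.

λ = 0.126 V⁻¹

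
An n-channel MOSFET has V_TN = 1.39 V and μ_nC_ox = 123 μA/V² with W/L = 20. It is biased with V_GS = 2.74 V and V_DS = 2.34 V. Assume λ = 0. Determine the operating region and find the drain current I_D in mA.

Saturation; I_D = 2.24 mA

k_n = μ_nC_ox · (W/L) = 2.46 mA/V².
V_ov = V_GS − V_TN = 2.74 − 1.39 = 1.35 V.
Since V_DS = 2.34 V ≥ V_ov = 1.35 V, the device is in saturation.
I_D = ½ k_n V_ov² = 0.5 × 2.46 × 1.35² = 2.24 mA.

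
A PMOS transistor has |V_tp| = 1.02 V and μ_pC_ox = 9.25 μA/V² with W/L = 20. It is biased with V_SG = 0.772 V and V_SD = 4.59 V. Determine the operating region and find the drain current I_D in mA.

V_SG = 0.772 V < |V_tp| = 1.02 V, so the transistor is in cutoff.

Cutoff; I_D = 0 mA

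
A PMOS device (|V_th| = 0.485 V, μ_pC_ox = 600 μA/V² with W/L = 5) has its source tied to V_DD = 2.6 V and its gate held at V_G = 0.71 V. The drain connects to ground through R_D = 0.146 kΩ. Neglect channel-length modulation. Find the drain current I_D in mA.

V_SG = V_DD − V_G = 2.6 − 0.71 = 1.89 V, so V_ov = 1.89 − 0.485 = 1.41 V.
k_p = μ_pC_ox · (W/L) = 3 mA/V².
Assume saturation: I_D = ½ k_p V_ov² = 0.5 × 3 × 1.41² = 2.96 mA, giving V_SD = V_DD − I_D R_D = 2.6 − 2.96 × 0.146 = 2.17 V.
V_SD = 2.17 V ≥ V_ov = 1.41 V, confirming saturation.

I_D = 2.96 mA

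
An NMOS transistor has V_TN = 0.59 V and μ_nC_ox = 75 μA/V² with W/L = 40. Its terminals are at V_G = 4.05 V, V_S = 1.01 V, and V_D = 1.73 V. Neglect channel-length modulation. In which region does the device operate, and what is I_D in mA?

V_GS = V_G − V_S = 4.05 − 1.01 = 3.04 V; V_DS = V_D − V_S = 1.73 − 1.01 = 0.72 V.
k_n = μ_nC_ox · (W/L) = 3 mA/V².
V_ov = V_GS − V_TN = 3.04 − 0.59 = 2.45 V.
Since V_DS = 0.72 V < V_ov = 2.45 V, the device is in the triode region.
I_D = k_n [V_ov · V_DS − ½ V_DS²] = 3 × [2.45 × 0.72 − 0.5 × 0.72²] = 4.51 mA.

Triode; I_D = 4.51 mA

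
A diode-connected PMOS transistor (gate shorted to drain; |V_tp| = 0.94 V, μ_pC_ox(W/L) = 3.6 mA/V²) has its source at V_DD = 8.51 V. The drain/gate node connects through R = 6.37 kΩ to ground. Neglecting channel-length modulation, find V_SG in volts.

V_SG = 1.71 V

With gate tied to drain, V_SG = V_SD ≥ V_SG − |V_tp|, so the device is in saturation.
KCL at the drain: ½ k_p (V_SG − |V_tp|)² = (V_DD − V_SG)/R.
Let x = V_SG − 0.94. Then 11.5 x² + x − 7.57 = 0, giving x = 0.77 V (positive root), so V_SG = 1.71 V.
I_D = (V_DD − V_SG)/R = (8.51 − 1.71) / 6.37 = 1.07 mA.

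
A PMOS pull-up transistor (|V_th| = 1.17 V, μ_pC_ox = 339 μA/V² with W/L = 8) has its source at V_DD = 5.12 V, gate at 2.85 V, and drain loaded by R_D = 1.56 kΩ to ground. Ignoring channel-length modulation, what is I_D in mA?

V_SG = V_DD − V_G = 5.12 − 2.85 = 2.27 V, so V_ov = 2.27 − 1.17 = 1.1 V.
k_p = μ_pC_ox · (W/L) = 2.712 mA/V².
Assume saturation: I_D = ½ k_p V_ov² = 0.5 × 2.712 × 1.1² = 1.64 mA, giving V_SD = V_DD − I_D R_D = 5.12 − 1.64 × 1.56 = 2.56 V.
V_SD = 2.56 V ≥ V_ov = 1.1 V, confirming saturation.

I_D = 1.64 mA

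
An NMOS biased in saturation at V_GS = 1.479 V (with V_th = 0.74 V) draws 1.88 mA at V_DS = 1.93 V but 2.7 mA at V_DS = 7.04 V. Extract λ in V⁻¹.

λ = 0.102 V⁻¹

With V_GS fixed, I_D ∝ (1 + λ V_DS) in saturation, so I_D2/I_D1 = (1 + λ V_DS2)/(1 + λ V_DS1).
2.7/1.88 = 1.436 = (1 + 7.04 λ)/(1 + 1.93 λ).
Solving: λ (I_D1 V_DS2 − I_D2 V_DS1) = I_D2 − I_D1, so λ = (2.7 − 1.88) / (1.88 × 7.04 − 2.7 × 1.93) = 0.82 / 8.02 = 0.102 V⁻¹.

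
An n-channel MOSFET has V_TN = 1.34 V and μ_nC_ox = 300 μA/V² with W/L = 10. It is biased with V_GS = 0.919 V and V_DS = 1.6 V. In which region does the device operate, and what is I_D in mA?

Cutoff; I_D = 0 mA

V_GS = 0.919 V < V_TN = 1.34 V, so the transistor is in cutoff.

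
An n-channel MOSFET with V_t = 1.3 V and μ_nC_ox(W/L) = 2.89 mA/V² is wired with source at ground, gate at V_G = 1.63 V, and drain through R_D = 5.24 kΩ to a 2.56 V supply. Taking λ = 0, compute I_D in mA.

I_D = 0.157 mA

V_GS = V_G = 1.63 V, so V_ov = 1.63 − 1.3 = 0.33 V.
Assume saturation: I_D = ½ k_n V_ov² = 0.5 × 2.89 × 0.33² = 0.157 mA, giving V_DS = V_DD − I_D R_D = 2.56 − 0.157 × 5.24 = 1.74 V.
V_DS = 1.74 V ≥ V_ov = 0.33 V, confirming saturation.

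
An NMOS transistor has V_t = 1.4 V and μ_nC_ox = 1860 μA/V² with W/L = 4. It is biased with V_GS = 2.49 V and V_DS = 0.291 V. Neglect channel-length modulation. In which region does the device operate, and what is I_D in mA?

Triode; I_D = 2.04 mA

k_n = μ_nC_ox · (W/L) = 7.44 mA/V².
V_ov = V_GS − V_t = 2.49 − 1.4 = 1.09 V.
Since V_DS = 0.291 V < V_ov = 1.09 V, the device is in the triode region.
I_D = k_n [V_ov · V_DS − ½ V_DS²] = 7.44 × [1.09 × 0.291 − 0.5 × 0.291²] = 2.04 mA.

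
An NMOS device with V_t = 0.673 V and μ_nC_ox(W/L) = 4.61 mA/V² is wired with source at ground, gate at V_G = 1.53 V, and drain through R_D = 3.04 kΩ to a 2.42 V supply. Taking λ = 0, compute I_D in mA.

I_D = 0.727 mA

V_GS = V_G = 1.53 V, so V_ov = 1.53 − 0.673 = 0.857 V.
Assume saturation: I_D = ½ k_n V_ov² = 0.5 × 4.61 × 0.857² = 1.69 mA, giving V_DS = V_DD − I_D R_D = 2.42 − 1.69 × 3.04 = -2.73 V.
But -2.73 V < V_ov = 0.857 V, so the device is actually in triode.
In triode I_D = k_n[V_ov V_DS − ½ V_DS²] and I_D = (V_DD − V_DS)/R_D. Equating: 7.01 V_DS² − 13.01 V_DS + 2.42 = 0, giving V_DS = 0.21 V (the root below V_ov).
I_D = (2.42 − 0.21) / 3.04 = 0.727 mA.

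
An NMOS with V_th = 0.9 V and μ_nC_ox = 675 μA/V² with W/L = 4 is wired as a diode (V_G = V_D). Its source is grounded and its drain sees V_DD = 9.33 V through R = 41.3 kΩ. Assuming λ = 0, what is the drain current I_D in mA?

I_D = 0.195 mA

With gate tied to drain, V_GS = V_DS ≥ V_GS − V_th, so the device is in saturation.
k_n = μ_nC_ox · (W/L) = 2.7 mA/V².
KCL at the drain: ½ k_n (V_GS − V_th)² = (V_DD − V_GS)/R.
Let x = V_GS − 0.9. Then 55.8 x² + x − 8.43 = 0, giving x = 0.38 V (positive root), so V_GS = 1.28 V.
I_D = (V_DD − V_GS)/R = (9.33 − 1.28) / 41.3 = 0.195 mA.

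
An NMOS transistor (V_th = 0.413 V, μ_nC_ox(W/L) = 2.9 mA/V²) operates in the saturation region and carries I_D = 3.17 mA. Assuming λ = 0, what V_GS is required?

V_GS = 1.89 V

In saturation I_D = ½ k_n (V_GS − V_th)², so V_GS − V_th = √(2 I_D / k_n) = √(2 × 3.17 / 2.9) = 1.48 V.
V_GS = 0.413 + 1.48 = 1.89 V.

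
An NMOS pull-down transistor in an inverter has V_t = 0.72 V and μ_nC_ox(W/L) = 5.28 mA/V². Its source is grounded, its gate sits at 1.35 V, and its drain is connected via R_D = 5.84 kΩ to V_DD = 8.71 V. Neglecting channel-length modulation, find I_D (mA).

V_GS = V_G = 1.35 V, so V_ov = 1.35 − 0.72 = 0.63 V.
Assume saturation: I_D = ½ k_n V_ov² = 0.5 × 5.28 × 0.63² = 1.05 mA, giving V_DS = V_DD − I_D R_D = 8.71 − 1.05 × 5.84 = 2.59 V.
V_DS = 2.59 V ≥ V_ov = 0.63 V, confirming saturation.

I_D = 1.05 mA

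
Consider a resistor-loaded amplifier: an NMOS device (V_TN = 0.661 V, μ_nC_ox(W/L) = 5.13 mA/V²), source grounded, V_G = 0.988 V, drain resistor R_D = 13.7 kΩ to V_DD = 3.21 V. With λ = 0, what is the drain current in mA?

I_D = 0.221 mA

V_GS = V_G = 0.988 V, so V_ov = 0.988 − 0.661 = 0.327 V.
Assume saturation: I_D = ½ k_n V_ov² = 0.5 × 5.13 × 0.327² = 0.274 mA, giving V_DS = V_DD − I_D R_D = 3.21 − 0.274 × 13.7 = -0.548 V.
But -0.548 V < V_ov = 0.327 V, so the device is actually in triode.
In triode I_D = k_n[V_ov V_DS − ½ V_DS²] and I_D = (V_DD − V_DS)/R_D. Equating: 35.1 V_DS² − 23.98 V_DS + 3.21 = 0, giving V_DS = 0.183 V (the root below V_ov).
I_D = (3.21 − 0.183) / 13.7 = 0.221 mA.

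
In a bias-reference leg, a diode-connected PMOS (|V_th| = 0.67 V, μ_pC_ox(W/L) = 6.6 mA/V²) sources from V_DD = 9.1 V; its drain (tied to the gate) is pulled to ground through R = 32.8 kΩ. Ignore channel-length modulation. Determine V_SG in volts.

With gate tied to drain, V_SG = V_SD ≥ V_SG − |V_th|, so the device is in saturation.
KCL at the drain: ½ k_p (V_SG − |V_th|)² = (V_DD − V_SG)/R.
Let x = V_SG − 0.67. Then 108 x² + x − 8.43 = 0, giving x = 0.274 V (positive root), so V_SG = 0.944 V.
I_D = (V_DD − V_SG)/R = (9.1 − 0.944) / 32.8 = 0.249 mA.

V_SG = 0.944 V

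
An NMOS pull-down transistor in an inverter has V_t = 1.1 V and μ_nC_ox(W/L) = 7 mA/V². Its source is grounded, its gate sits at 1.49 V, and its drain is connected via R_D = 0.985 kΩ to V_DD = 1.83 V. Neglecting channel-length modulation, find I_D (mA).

V_GS = V_G = 1.49 V, so V_ov = 1.49 − 1.1 = 0.39 V.
Assume saturation: I_D = ½ k_n V_ov² = 0.5 × 7 × 0.39² = 0.532 mA, giving V_DS = V_DD − I_D R_D = 1.83 − 0.532 × 0.985 = 1.31 V.
V_DS = 1.31 V ≥ V_ov = 0.39 V, confirming saturation.

I_D = 0.532 mA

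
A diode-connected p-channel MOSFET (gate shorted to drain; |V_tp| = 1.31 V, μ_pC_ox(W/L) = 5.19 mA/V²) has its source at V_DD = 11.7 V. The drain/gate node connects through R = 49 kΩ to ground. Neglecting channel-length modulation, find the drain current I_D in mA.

I_D = 0.206 mA

With gate tied to drain, V_SG = V_SD ≥ V_SG − |V_tp|, so the device is in saturation.
KCL at the drain: ½ k_p (V_SG − |V_tp|)² = (V_DD − V_SG)/R.
Let x = V_SG − 1.31. Then 127 x² + x − 10.39 = 0, giving x = 0.282 V (positive root), so V_SG = 1.59 V.
I_D = (V_DD − V_SG)/R = (11.7 − 1.59) / 49 = 0.206 mA.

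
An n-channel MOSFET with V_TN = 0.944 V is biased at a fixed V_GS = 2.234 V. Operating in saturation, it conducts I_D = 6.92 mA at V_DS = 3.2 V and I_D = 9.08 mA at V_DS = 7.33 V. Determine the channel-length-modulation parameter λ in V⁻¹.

With V_GS fixed, I_D ∝ (1 + λ V_DS) in saturation, so I_D2/I_D1 = (1 + λ V_DS2)/(1 + λ V_DS1).
9.08/6.92 = 1.312 = (1 + 7.33 λ)/(1 + 3.2 λ).
Solving: λ (I_D1 V_DS2 − I_D2 V_DS1) = I_D2 − I_D1, so λ = (9.08 − 6.92) / (6.92 × 7.33 − 9.08 × 3.2) = 2.16 / 21.7 = 0.0997 V⁻¹.

λ = 0.0997 V⁻¹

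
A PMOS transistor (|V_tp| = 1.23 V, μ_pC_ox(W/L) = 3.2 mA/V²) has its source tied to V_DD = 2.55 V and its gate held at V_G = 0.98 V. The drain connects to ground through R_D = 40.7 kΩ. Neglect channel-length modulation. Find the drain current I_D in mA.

V_SG = V_DD − V_G = 2.55 − 0.98 = 1.57 V, so V_ov = 1.57 − 1.23 = 0.34 V.
Assume saturation: I_D = ½ k_p V_ov² = 0.5 × 3.2 × 0.34² = 0.185 mA, giving V_SD = V_DD − I_D R_D = 2.55 − 0.185 × 40.7 = -4.98 V.
But -4.98 V < V_ov = 0.34 V, so the device is actually in triode.
In triode I_D = k_p[V_ov V_SD − ½ V_SD²] and I_D = (V_DD − V_SD)/R_D. Equating: 65.1 V_SD² − 45.28 V_SD + 2.55 = 0, giving V_SD = 0.0618 V (the root below V_ov).
I_D = (2.55 − 0.0618) / 40.7 = 0.0611 mA.

I_D = 0.0611 mA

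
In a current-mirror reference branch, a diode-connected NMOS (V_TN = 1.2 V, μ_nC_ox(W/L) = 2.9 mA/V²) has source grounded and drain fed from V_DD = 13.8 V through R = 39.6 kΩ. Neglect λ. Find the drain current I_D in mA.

I_D = 0.307 mA

With gate tied to drain, V_GS = V_DS ≥ V_GS − V_TN, so the device is in saturation.
KCL at the drain: ½ k_n (V_GS − V_TN)² = (V_DD − V_GS)/R.
Let x = V_GS − 1.2. Then 57.4 x² + x − 12.6 = 0, giving x = 0.46 V (positive root), so V_GS = 1.66 V.
I_D = (V_DD − V_GS)/R = (13.8 − 1.66) / 39.6 = 0.307 mA.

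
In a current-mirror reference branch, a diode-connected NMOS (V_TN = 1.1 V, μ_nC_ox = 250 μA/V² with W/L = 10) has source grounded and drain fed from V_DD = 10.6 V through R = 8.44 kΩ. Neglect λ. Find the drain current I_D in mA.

With gate tied to drain, V_GS = V_DS ≥ V_GS − V_TN, so the device is in saturation.
k_n = μ_nC_ox · (W/L) = 2.5 mA/V².
KCL at the drain: ½ k_n (V_GS − V_TN)² = (V_DD − V_GS)/R.
Let x = V_GS − 1.1. Then 10.5 x² + x − 9.5 = 0, giving x = 0.903 V (positive root), so V_GS = 2 V.
I_D = (V_DD − V_GS)/R = (10.6 − 2) / 8.44 = 1.02 mA.

I_D = 1.02 mA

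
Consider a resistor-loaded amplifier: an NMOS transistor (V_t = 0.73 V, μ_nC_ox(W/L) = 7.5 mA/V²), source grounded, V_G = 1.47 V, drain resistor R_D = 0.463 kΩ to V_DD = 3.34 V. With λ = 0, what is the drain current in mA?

I_D = 2.05 mA

V_GS = V_G = 1.47 V, so V_ov = 1.47 − 0.73 = 0.74 V.
Assume saturation: I_D = ½ k_n V_ov² = 0.5 × 7.5 × 0.74² = 2.05 mA, giving V_DS = V_DD − I_D R_D = 3.34 − 2.05 × 0.463 = 2.39 V.
V_DS = 2.39 V ≥ V_ov = 0.74 V, confirming saturation.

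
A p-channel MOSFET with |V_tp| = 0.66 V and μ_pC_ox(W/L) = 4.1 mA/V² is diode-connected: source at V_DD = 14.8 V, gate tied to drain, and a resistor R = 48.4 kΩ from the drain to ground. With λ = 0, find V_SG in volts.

With gate tied to drain, V_SG = V_SD ≥ V_SG − |V_tp|, so the device is in saturation.
KCL at the drain: ½ k_p (V_SG − |V_tp|)² = (V_DD − V_SG)/R.
Let x = V_SG − 0.66. Then 99.2 x² + x − 14.14 = 0, giving x = 0.373 V (positive root), so V_SG = 1.03 V.
I_D = (V_DD − V_SG)/R = (14.8 − 1.03) / 48.4 = 0.284 mA.

V_SG = 1.03 V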